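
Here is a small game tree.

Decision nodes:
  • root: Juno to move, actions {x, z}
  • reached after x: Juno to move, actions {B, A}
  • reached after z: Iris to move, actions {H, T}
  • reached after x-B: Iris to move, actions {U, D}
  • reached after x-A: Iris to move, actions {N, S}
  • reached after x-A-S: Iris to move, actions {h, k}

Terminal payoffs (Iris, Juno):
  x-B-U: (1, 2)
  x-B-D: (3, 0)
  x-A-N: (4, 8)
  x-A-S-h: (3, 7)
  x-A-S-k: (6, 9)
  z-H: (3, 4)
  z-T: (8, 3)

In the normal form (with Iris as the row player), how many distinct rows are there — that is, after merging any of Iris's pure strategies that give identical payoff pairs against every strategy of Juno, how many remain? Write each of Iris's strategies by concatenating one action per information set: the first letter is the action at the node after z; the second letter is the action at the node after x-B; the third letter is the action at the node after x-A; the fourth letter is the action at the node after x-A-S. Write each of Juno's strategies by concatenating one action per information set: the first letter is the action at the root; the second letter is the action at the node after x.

Iris has 16 pure strategies: HUNh, HUNk, HUSh, HUSk, HDNh, HDNk, HDSh, HDSk, TUNh, TUNk, TUSh, TUSk, TDNh, TDNk, TDSh, TDSk. Columns: xB, xA, zB, zA.
{HUNh, HUNk} → row (1,2) (4,8) (3,4) (3,4)
{HUSh} → row (1,2) (3,7) (3,4) (3,4)
{HUSk} → row (1,2) (6,9) (3,4) (3,4)
{HDNh, HDNk} → row (3,0) (4,8) (3,4) (3,4)
{HDSh} → row (3,0) (3,7) (3,4) (3,4)
{HDSk} → row (3,0) (6,9) (3,4) (3,4)
{TUNh, TUNk} → row (1,2) (4,8) (8,3) (8,3)
{TUSh} → row (1,2) (3,7) (8,3) (8,3)
{TUSk} → row (1,2) (6,9) (8,3) (8,3)
{TDNh, TDNk} → row (3,0) (4,8) (8,3) (8,3)
{TDSh} → row (3,0) (3,7) (8,3) (8,3)
{TDSk} → row (3,0) (6,9) (8,3) (8,3)
That's 12 distinct rows out of 16 strategies.

12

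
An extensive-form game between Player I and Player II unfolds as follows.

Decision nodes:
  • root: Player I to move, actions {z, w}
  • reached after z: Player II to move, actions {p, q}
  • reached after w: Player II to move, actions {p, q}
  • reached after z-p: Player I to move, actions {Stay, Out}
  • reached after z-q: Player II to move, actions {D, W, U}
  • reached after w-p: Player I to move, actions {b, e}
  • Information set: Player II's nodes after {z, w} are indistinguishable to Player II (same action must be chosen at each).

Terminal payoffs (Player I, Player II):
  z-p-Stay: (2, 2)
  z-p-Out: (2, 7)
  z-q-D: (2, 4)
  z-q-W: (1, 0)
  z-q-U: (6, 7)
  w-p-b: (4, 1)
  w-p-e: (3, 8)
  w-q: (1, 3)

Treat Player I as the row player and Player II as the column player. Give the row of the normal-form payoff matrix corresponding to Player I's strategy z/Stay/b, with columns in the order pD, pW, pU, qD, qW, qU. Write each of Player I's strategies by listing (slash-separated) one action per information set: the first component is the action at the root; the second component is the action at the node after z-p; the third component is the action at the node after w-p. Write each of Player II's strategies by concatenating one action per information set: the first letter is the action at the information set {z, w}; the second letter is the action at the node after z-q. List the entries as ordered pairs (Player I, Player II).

vs pD: Player I plays z → Player II plays p at [z] → Player I plays Stay at [z-p] → (2, 2)
vs pW: Player I plays z → Player II plays p at [z] → Player I plays Stay at [z-p] → (2, 2)
vs pU: Player I plays z → Player II plays p at [z] → Player I plays Stay at [z-p] → (2, 2)
vs qD: Player I plays z → Player II plays q at [z] → Player II plays D at [z-q] → (2, 4)
vs qW: Player I plays z → Player II plays q at [z] → Player II plays W at [z-q] → (1, 0)
vs qU: Player I plays z → Player II plays q at [z] → Player II plays U at [z-q] → (6, 7)

(2,2) (2,2) (2,2) (2,4) (1,0) (6,7)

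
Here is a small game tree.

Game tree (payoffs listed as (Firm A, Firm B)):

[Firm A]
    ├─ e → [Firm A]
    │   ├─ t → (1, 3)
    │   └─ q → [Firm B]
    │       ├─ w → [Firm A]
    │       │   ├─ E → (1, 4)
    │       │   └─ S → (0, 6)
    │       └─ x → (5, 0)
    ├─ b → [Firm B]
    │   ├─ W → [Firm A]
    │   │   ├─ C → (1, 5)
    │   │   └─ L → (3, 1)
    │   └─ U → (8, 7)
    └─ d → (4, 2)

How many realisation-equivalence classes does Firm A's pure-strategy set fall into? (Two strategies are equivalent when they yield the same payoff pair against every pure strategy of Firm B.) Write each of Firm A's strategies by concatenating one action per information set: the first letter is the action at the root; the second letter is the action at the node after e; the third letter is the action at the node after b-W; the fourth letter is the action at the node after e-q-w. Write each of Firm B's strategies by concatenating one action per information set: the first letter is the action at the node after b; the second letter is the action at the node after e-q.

Firm A has 24 pure strategies: etCE, etCS, etLE, etLS, eqCE, eqCS, eqLE, eqLS, btCE, btCS, btLE, btLS, bqCE, bqCS, bqLE, bqLS, dtCE, dtCS, dtLE, dtLS, dqCE, dqCS, dqLE, dqLS. Columns: Ww, Wx, Uw, Ux.
{etCE, etCS, etLE, etLS} → row (1,3) (1,3) (1,3) (1,3)
{eqCE, eqLE} → row (1,4) (5,0) (1,4) (5,0)
{eqCS, eqLS} → row (0,6) (5,0) (0,6) (5,0)
{btCE, btCS, bqCE, bqCS} → row (1,5) (1,5) (8,7) (8,7)
{btLE, btLS, bqLE, bqLS} → row (3,1) (3,1) (8,7) (8,7)
{dtCE, dtCS, dtLE, dtLS, dqCE, dqCS, dqLE, dqLS} → row (4,2) (4,2) (4,2) (4,2)
That's 6 distinct rows out of 24 strategies.

6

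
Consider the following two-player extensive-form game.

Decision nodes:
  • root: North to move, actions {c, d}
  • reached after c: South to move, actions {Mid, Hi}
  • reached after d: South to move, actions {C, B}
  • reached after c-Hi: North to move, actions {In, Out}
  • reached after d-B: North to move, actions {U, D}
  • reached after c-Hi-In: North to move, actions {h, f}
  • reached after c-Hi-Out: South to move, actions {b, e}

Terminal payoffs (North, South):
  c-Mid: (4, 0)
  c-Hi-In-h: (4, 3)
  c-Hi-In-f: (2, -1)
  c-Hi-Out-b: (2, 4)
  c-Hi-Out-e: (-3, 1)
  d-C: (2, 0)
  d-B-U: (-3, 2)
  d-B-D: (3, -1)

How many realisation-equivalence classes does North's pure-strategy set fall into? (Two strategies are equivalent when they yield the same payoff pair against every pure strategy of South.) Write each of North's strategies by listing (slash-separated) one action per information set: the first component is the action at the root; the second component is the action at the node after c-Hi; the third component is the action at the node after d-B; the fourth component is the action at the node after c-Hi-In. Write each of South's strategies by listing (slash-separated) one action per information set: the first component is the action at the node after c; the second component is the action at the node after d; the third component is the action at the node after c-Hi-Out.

5

North has 16 pure strategies: c/In/U/h, c/In/U/f, c/In/D/h, c/In/D/f, c/Out/U/h, c/Out/U/f, c/Out/D/h, c/Out/D/f, d/In/U/h, d/In/U/f, d/In/D/h, d/In/D/f, d/Out/U/h, d/Out/U/f, d/Out/D/h, d/Out/D/f. Columns: Mid/C/b, Mid/C/e, Mid/B/b, Mid/B/e, Hi/C/b, Hi/C/e, Hi/B/b, Hi/B/e.
{c/In/U/h, c/In/D/h} → row (4,0) (4,0) (4,0) (4,0) (4,3) (4,3) (4,3) (4,3)
{c/In/U/f, c/In/D/f} → row (4,0) (4,0) (4,0) (4,0) (2,-1) (2,-1) (2,-1) (2,-1)
{c/Out/U/h, c/Out/U/f, c/Out/D/h, c/Out/D/f} → row (4,0) (4,0) (4,0) (4,0) (2,4) (-3,1) (2,4) (-3,1)
{d/In/U/h, d/In/U/f, d/Out/U/h, d/Out/U/f} → row (2,0) (2,0) (-3,2) (-3,2) (2,0) (2,0) (-3,2) (-3,2)
{d/In/D/h, d/In/D/f, d/Out/D/h, d/Out/D/f} → row (2,0) (2,0) (3,-1) (3,-1) (2,0) (2,0) (3,-1) (3,-1)
That's 5 distinct rows out of 16 strategies.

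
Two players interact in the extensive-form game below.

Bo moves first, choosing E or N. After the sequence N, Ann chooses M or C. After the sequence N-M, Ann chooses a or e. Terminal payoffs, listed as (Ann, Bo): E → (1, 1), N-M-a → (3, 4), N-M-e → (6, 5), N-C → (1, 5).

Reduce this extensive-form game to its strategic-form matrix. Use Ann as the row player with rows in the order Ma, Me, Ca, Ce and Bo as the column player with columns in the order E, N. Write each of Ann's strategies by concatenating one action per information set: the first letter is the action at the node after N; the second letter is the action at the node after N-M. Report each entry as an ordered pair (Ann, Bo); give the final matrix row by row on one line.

Ma: (1,1) (3,4) | Me: (1,1) (6,5) | Ca: (1,1) (1,5) | Ce: (1,1) (1,5)

Row Ma: E→(1,1), N→(3,4)
Row Me: E→(1,1), N→(6,5)
Row Ca: E→(1,1), N→(1,5)
Row Ce: E→(1,1), N→(1,5)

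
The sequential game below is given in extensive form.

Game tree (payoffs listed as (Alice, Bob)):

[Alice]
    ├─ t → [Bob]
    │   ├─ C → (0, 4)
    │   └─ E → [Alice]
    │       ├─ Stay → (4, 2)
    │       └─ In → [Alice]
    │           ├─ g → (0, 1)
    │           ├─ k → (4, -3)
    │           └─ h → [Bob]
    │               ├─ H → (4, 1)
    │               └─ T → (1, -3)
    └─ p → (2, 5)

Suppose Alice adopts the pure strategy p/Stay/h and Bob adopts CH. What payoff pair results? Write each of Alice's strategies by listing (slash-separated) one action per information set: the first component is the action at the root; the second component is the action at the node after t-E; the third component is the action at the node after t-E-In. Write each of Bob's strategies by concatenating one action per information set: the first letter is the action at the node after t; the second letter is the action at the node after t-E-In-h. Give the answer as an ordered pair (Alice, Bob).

(2, 5)

Trace the play path from the root:
  Alice plays p
→ terminal payoff (2, 5).
(Alice's choice at the node after t-E is never reached on this path, so it doesn't affect the outcome.)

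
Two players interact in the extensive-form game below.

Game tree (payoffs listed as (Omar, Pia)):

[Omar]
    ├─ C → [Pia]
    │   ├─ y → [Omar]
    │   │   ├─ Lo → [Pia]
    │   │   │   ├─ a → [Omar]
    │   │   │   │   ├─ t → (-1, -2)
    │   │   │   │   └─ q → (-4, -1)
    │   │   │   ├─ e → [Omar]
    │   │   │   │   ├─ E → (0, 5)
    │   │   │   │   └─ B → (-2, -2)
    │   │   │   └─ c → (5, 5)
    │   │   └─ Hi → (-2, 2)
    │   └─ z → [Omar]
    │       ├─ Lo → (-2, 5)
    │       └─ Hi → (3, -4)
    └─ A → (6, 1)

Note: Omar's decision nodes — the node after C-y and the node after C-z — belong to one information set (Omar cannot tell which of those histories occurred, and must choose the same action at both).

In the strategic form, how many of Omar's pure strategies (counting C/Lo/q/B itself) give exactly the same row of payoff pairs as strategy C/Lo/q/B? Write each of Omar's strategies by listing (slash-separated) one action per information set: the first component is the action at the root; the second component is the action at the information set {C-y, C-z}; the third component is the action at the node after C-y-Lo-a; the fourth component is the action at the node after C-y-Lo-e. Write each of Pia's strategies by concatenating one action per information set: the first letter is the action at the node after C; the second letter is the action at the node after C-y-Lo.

1

Row for C/Lo/q/B (columns ya, ye, yc, za, ze, zc): (-4,-1) (-2,-2) (5,5) (-2,5) (-2,5) (-2,5).
Every one of Omar's information sets is on the play path for some reply by Pia when Omar follows C/Lo/q/B.
Changing the action at any of them therefore changes at least one column, so only C/Lo/q/B itself gives this row.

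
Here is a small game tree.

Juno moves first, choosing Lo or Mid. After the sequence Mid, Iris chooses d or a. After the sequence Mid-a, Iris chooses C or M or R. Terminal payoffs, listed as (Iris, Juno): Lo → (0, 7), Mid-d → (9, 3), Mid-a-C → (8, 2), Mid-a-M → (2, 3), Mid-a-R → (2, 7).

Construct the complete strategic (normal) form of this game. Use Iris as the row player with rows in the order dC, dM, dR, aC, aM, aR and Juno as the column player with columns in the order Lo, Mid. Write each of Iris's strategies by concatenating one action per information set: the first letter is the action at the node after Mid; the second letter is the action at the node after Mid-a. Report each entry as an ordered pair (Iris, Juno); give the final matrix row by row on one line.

dC: (0,7) (9,3) | dM: (0,7) (9,3) | dR: (0,7) (9,3) | aC: (0,7) (8,2) | aM: (0,7) (2,3) | aR: (0,7) (2,7)

Row dC: Lo→(0,7), Mid→(9,3)
Row dM: Lo→(0,7), Mid→(9,3)
Row dR: Lo→(0,7), Mid→(9,3)
Row aC: Lo→(0,7), Mid→(8,2)
Row aM: Lo→(0,7), Mid→(2,3)
Row aR: Lo→(0,7), Mid→(2,7)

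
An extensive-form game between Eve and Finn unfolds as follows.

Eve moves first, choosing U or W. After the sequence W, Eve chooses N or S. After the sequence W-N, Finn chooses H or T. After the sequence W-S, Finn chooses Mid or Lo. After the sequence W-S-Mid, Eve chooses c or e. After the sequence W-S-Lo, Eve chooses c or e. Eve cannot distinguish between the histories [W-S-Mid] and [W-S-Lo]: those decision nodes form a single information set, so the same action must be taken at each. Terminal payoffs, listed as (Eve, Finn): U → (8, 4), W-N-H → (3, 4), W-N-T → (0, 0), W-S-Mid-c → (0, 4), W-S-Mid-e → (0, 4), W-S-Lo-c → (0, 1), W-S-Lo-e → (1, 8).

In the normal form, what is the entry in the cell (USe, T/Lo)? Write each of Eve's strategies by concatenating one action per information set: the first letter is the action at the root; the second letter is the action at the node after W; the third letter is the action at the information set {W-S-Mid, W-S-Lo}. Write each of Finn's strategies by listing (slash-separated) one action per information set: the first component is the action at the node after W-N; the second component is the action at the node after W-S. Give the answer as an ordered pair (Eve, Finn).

(8, 4)

Trace the play path from the root:
  Eve plays U
→ terminal payoff (8, 4).
(Eve's choice at the node after W is never reached on this path, so it doesn't affect the outcome.)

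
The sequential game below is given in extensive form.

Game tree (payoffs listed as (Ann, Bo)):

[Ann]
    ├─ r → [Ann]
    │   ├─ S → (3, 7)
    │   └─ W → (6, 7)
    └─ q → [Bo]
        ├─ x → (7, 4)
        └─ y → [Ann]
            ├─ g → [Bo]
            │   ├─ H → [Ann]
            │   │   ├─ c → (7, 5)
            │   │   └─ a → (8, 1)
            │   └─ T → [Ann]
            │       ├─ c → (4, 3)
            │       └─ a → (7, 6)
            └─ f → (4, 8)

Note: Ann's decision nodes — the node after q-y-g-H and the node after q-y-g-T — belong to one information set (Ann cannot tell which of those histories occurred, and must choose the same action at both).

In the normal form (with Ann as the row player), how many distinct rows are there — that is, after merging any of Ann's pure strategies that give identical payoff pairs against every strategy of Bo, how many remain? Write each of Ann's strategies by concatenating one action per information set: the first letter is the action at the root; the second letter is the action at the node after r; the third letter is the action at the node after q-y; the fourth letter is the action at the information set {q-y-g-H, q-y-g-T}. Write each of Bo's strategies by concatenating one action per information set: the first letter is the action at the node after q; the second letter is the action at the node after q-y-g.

5

Ann has 16 pure strategies: rSgc, rSga, rSfc, rSfa, rWgc, rWga, rWfc, rWfa, qSgc, qSga, qSfc, qSfa, qWgc, qWga, qWfc, qWfa. Columns: xH, xT, yH, yT.
{rSgc, rSga, rSfc, rSfa} → row (3,7) (3,7) (3,7) (3,7)
{rWgc, rWga, rWfc, rWfa} → row (6,7) (6,7) (6,7) (6,7)
{qSgc, qWgc} → row (7,4) (7,4) (7,5) (4,3)
{qSga, qWga} → row (7,4) (7,4) (8,1) (7,6)
{qSfc, qSfa, qWfc, qWfa} → row (7,4) (7,4) (4,8) (4,8)
That's 5 distinct rows out of 16 strategies.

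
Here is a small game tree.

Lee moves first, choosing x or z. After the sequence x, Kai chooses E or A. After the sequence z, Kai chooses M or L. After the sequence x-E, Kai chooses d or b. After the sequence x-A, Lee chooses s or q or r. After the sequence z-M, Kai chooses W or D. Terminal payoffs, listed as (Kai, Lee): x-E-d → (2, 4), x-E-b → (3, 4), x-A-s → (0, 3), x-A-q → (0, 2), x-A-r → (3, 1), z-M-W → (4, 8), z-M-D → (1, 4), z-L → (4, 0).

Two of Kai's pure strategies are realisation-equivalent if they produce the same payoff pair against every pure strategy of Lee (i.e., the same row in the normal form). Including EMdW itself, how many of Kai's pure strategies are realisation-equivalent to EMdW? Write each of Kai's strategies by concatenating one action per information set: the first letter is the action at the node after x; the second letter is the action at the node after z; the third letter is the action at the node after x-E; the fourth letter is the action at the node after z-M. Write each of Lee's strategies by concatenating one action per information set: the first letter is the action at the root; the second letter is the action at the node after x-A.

Row for EMdW (columns xs, xq, xr, zs, zq, zr): (2,4) (2,4) (2,4) (4,8) (4,8) (4,8).
Every one of Kai's information sets is on the play path for some reply by Lee when Kai follows EMdW.
Changing the action at any of them therefore changes at least one column, so only EMdW itself gives this row.

1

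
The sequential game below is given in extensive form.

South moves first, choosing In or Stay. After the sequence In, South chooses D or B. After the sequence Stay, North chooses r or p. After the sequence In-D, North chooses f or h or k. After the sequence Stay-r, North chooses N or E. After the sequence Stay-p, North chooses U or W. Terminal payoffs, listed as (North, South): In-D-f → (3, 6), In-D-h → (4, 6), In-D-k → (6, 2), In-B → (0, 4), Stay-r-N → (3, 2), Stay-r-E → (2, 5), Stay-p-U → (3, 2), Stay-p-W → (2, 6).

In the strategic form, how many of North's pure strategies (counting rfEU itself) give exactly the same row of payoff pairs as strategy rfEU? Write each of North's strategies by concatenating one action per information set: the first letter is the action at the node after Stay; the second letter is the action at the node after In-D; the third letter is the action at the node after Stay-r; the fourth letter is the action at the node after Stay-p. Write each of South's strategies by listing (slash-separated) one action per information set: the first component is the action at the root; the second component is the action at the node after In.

2

Row for rfEU (columns In/D, In/B, Stay/D, Stay/B): (3,6) (0,4) (2,5) (2,5).
Under rfEU, North's choice at the node after Stay-p can never be reached regardless of what South does, so varying those choices leaves every outcome unchanged.
Holding the reachable choices fixed and varying the unreachable one freely already gives 2 equivalent strategies.
No other strategy reproduces this row, so those 2 are the full class: rfEU, rfEW.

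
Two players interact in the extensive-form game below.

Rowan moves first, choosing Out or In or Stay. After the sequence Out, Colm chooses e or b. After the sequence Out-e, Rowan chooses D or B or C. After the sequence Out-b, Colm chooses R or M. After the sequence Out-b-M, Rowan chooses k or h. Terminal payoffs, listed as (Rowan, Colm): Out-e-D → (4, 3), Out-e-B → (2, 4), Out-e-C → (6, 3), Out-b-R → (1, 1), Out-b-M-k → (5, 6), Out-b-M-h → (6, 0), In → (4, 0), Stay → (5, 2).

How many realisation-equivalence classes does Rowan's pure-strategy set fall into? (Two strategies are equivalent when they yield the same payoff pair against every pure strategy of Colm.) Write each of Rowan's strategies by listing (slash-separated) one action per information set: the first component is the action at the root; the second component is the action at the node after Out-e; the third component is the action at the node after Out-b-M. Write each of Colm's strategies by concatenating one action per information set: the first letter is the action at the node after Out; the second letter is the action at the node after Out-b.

Rowan has 18 pure strategies: Out/D/k, Out/D/h, Out/B/k, Out/B/h, Out/C/k, Out/C/h, In/D/k, In/D/h, In/B/k, In/B/h, In/C/k, In/C/h, Stay/D/k, Stay/D/h, Stay/B/k, Stay/B/h, Stay/C/k, Stay/C/h. Columns: eR, eM, bR, bM.
{Out/D/k} → row (4,3) (4,3) (1,1) (5,6)
{Out/D/h} → row (4,3) (4,3) (1,1) (6,0)
{Out/B/k} → row (2,4) (2,4) (1,1) (5,6)
{Out/B/h} → row (2,4) (2,4) (1,1) (6,0)
{Out/C/k} → row (6,3) (6,3) (1,1) (5,6)
{Out/C/h} → row (6,3) (6,3) (1,1) (6,0)
{In/D/k, In/D/h, In/B/k, In/B/h, In/C/k, In/C/h} → row (4,0) (4,0) (4,0) (4,0)
{Stay/D/k, Stay/D/h, Stay/B/k, Stay/B/h, Stay/C/k, Stay/C/h} → row (5,2) (5,2) (5,2) (5,2)
That's 8 distinct rows out of 18 strategies.

8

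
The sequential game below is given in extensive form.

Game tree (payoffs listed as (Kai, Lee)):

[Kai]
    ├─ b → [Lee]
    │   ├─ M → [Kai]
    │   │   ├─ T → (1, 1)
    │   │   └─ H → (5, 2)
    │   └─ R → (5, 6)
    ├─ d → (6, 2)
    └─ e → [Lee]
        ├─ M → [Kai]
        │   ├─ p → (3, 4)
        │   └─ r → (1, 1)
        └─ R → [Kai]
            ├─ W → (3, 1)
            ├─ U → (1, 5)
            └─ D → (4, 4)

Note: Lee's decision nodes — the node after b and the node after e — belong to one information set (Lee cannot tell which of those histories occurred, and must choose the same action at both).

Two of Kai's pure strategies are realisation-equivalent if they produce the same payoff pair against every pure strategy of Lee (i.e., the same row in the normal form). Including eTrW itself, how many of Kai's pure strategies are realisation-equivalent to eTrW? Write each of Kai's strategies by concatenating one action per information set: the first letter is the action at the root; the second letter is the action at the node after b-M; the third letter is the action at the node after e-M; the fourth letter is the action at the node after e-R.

Row for eTrW (columns M, R): (1,1) (3,1).
Under eTrW, Kai's choice at the node after b-M can never be reached regardless of what Lee does, so varying those choices leaves every outcome unchanged.
Holding the reachable choices fixed and varying the unreachable one freely already gives 2 equivalent strategies.
No other strategy reproduces this row, so those 2 are the full class: eTrW, eHrW.

2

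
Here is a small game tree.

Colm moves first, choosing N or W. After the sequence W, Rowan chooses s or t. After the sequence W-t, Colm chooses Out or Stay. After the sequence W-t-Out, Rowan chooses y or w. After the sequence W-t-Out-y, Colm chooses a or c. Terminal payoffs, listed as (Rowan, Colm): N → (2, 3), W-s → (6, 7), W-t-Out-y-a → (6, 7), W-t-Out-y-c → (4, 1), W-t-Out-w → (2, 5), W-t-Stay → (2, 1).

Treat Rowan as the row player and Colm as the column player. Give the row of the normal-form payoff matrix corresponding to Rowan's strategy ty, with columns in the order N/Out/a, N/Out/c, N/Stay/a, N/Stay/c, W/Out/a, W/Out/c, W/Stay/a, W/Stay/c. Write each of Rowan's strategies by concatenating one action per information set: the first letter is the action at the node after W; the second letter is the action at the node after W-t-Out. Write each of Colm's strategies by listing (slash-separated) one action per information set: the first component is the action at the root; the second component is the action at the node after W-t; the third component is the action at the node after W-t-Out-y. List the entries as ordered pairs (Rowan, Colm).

vs N/Out/a: Colm plays N → (2, 3)
vs N/Out/c: Colm plays N → (2, 3)
vs N/Stay/a: Colm plays N → (2, 3)
vs N/Stay/c: Colm plays N → (2, 3)
vs W/Out/a: Colm plays W → Rowan plays t at [W] → Colm plays Out at [W-t] → Rowan plays y at [W-t-Out] → Colm plays a at [W-t-Out-y] → (6, 7)
vs W/Out/c: Colm plays W → Rowan plays t at [W] → Colm plays Out at [W-t] → Rowan plays y at [W-t-Out] → Colm plays c at [W-t-Out-y] → (4, 1)
vs W/Stay/a: Colm plays W → Rowan plays t at [W] → Colm plays Stay at [W-t] → (2, 1)
vs W/Stay/c: Colm plays W → Rowan plays t at [W] → Colm plays Stay at [W-t] → (2, 1)

(2,3) (2,3) (2,3) (2,3) (6,7) (4,1) (2,1) (2,1)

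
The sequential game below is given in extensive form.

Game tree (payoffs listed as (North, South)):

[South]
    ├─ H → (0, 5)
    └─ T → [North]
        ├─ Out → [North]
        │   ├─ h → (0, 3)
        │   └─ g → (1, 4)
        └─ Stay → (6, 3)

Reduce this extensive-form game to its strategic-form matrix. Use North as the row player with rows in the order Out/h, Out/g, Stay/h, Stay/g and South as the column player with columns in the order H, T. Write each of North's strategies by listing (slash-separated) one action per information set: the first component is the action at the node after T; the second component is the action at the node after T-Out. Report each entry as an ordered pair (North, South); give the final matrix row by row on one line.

Row Out/h: H→(0,5), T→(0,3)
Row Out/g: H→(0,5), T→(1,4)
Row Stay/h: H→(0,5), T→(6,3)
Row Stay/g: H→(0,5), T→(6,3)

Out/h: (0,5) (0,3) | Out/g: (0,5) (1,4) | Stay/h: (0,5) (6,3) | Stay/g: (0,5) (6,3)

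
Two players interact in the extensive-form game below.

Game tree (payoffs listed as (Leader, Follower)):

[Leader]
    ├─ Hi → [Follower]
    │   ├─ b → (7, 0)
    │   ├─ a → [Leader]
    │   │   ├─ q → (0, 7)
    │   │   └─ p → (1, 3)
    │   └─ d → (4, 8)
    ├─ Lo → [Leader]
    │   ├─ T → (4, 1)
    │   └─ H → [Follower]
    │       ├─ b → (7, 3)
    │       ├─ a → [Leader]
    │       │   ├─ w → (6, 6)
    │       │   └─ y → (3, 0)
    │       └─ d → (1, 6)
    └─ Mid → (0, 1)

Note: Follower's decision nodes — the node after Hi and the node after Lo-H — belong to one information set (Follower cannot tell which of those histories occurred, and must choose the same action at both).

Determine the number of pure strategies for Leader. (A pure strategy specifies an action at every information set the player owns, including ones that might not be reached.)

24

Leader owns the root with actions {Hi, Lo, Mid} — three choices.
Leader owns the node after Lo with actions {T, H} — two choices.
Leader owns the node after Hi-a with actions {q, p} — two choices.
Leader owns the node after Lo-H-a with actions {w, y} — two choices.
A pure strategy fixes one action at each information set independently, so the count is the product 3 × 2 × 2 × 2 = 24.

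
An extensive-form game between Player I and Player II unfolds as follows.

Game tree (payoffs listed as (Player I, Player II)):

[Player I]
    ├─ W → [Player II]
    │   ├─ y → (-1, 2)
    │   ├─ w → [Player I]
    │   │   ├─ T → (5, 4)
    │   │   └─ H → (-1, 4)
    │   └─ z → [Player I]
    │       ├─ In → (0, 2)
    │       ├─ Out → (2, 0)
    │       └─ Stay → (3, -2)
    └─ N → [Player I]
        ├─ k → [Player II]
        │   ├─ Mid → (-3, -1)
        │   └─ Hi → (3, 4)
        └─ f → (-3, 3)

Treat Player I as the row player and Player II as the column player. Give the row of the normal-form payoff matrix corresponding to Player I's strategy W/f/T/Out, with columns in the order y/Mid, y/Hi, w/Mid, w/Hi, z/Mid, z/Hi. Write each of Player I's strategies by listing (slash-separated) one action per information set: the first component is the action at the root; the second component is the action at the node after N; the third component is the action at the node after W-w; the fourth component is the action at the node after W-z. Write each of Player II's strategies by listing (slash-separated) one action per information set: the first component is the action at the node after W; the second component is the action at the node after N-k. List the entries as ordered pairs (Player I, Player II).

(-1,2) (-1,2) (5,4) (5,4) (2,0) (2,0)

vs y/Mid: Player I plays W → Player II plays y at [W] → (-1, 2)
vs y/Hi: Player I plays W → Player II plays y at [W] → (-1, 2)
vs w/Mid: Player I plays W → Player II plays w at [W] → Player I plays T at [W-w] → (5, 4)
vs w/Hi: Player I plays W → Player II plays w at [W] → Player I plays T at [W-w] → (5, 4)
vs z/Mid: Player I plays W → Player II plays z at [W] → Player I plays Out at [W-z] → (2, 0)
vs z/Hi: Player I plays W → Player II plays z at [W] → Player I plays Out at [W-z] → (2, 0)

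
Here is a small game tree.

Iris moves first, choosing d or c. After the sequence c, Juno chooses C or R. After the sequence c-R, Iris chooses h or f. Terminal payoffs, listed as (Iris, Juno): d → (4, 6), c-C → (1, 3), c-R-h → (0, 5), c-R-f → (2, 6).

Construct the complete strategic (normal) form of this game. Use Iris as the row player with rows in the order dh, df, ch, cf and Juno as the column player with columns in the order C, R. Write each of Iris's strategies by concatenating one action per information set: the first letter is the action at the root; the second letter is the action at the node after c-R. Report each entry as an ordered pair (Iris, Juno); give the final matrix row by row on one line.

            C        R
  dh    (4,6)    (4,6)
  df    (4,6)    (4,6)
  ch    (1,3)    (0,5)
  cf    (1,3)    (2,6)

dh: (4,6) (4,6) | df: (4,6) (4,6) | ch: (1,3) (0,5) | cf: (1,3) (2,6)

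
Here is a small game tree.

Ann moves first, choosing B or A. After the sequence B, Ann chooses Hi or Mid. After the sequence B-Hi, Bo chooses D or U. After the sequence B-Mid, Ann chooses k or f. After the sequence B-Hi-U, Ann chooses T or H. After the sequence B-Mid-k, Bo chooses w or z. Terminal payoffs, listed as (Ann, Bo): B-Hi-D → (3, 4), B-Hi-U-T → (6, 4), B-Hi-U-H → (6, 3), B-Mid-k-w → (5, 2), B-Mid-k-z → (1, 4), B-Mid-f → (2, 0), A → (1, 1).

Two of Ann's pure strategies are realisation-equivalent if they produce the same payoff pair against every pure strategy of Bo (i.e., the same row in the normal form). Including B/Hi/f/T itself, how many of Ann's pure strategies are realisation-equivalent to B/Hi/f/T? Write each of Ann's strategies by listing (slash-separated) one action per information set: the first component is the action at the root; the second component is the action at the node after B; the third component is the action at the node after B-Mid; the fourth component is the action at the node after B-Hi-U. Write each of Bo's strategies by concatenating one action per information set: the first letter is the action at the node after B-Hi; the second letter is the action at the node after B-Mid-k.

2

Row for B/Hi/f/T (columns Dw, Dz, Uw, Uz): (3,4) (3,4) (6,4) (6,4).
Under B/Hi/f/T, Ann's choice at the node after B-Mid can never be reached regardless of what Bo does, so varying those choices leaves every outcome unchanged.
Holding the reachable choices fixed and varying the unreachable one freely already gives 2 equivalent strategies.
No other strategy reproduces this row, so those 2 are the full class: B/Hi/k/T, B/Hi/f/T.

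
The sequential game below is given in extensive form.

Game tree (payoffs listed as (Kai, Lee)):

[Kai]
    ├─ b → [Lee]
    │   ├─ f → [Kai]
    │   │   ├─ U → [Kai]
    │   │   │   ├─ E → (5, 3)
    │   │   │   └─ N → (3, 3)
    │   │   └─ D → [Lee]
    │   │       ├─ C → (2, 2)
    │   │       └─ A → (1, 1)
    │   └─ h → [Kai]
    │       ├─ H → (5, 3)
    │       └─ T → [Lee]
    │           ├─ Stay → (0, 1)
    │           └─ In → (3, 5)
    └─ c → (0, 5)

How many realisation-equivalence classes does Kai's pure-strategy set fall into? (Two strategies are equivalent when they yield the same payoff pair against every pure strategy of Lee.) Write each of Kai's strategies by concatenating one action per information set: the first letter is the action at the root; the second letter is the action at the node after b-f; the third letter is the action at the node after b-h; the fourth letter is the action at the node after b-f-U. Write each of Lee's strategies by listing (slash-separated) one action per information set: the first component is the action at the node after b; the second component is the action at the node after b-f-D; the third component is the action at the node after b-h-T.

Kai has 16 pure strategies: bUHE, bUHN, bUTE, bUTN, bDHE, bDHN, bDTE, bDTN, cUHE, cUHN, cUTE, cUTN, cDHE, cDHN, cDTE, cDTN. Columns: f/C/Stay, f/C/In, f/A/Stay, f/A/In, h/C/Stay, h/C/In, h/A/Stay, h/A/In.
{bUHE} → row (5,3) (5,3) (5,3) (5,3) (5,3) (5,3) (5,3) (5,3)
{bUHN} → row (3,3) (3,3) (3,3) (3,3) (5,3) (5,3) (5,3) (5,3)
{bUTE} → row (5,3) (5,3) (5,3) (5,3) (0,1) (3,5) (0,1) (3,5)
{bUTN} → row (3,3) (3,3) (3,3) (3,3) (0,1) (3,5) (0,1) (3,5)
{bDHE, bDHN} → row (2,2) (2,2) (1,1) (1,1) (5,3) (5,3) (5,3) (5,3)
{bDTE, bDTN} → row (2,2) (2,2) (1,1) (1,1) (0,1) (3,5) (0,1) (3,5)
{cUHE, cUHN, cUTE, cUTN, cDHE, cDHN, cDTE, cDTN} → row (0,5) (0,5) (0,5) (0,5) (0,5) (0,5) (0,5) (0,5)
That's 7 distinct rows out of 16 strategies.

7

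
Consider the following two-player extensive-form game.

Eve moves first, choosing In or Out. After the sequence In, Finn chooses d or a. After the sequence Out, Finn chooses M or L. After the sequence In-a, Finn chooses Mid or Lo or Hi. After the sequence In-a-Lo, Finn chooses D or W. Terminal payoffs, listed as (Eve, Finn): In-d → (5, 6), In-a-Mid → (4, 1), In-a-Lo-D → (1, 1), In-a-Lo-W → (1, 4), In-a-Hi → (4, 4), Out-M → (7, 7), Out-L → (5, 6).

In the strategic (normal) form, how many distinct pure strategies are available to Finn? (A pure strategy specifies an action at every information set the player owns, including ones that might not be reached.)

Finn owns the node after In with actions {d, a} — two choices.
Finn owns the node after Out with actions {M, L} — two choices.
Finn owns the node after In-a with actions {Mid, Lo, Hi} — three choices.
Finn owns the node after In-a-Lo with actions {D, W} — two choices.
A pure strategy fixes one action at each information set independently, so the count is the product 2 × 2 × 3 × 2 = 24.
(For reference, Eve has 2 pure strategies, giving a 24×2 normal-form matrix.)

24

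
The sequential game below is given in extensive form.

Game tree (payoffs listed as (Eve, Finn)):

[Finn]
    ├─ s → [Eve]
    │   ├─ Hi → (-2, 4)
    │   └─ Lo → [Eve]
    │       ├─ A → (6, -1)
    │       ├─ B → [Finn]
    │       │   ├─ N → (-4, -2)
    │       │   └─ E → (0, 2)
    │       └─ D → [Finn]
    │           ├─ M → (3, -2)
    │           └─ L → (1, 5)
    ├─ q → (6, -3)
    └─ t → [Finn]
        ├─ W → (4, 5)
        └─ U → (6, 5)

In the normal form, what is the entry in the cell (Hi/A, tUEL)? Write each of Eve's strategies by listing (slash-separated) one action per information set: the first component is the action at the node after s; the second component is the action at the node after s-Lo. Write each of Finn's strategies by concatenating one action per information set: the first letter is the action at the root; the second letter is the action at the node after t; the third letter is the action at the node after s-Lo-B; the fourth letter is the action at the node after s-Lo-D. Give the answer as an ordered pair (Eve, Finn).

Trace the play path from the root:
  Finn plays t
  Finn plays U at [t]
→ terminal payoff (6, 5).
(Eve's choice at the node after s is never reached on this path, so it doesn't affect the outcome.)

(6, 5)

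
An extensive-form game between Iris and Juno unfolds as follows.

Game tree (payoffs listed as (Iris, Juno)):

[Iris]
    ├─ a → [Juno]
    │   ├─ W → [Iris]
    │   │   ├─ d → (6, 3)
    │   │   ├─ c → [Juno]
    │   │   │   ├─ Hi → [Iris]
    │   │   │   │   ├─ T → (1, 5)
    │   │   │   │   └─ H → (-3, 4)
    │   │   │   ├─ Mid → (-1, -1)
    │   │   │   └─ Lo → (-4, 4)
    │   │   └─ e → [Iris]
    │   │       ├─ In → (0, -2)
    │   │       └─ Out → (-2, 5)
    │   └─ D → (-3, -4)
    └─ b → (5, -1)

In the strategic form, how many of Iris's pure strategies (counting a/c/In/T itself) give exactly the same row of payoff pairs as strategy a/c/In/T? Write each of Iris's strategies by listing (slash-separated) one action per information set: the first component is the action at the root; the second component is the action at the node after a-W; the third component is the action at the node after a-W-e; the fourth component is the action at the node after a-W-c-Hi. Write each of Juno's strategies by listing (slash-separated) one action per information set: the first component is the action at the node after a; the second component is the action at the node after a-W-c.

2

Row for a/c/In/T (columns W/Hi, W/Mid, W/Lo, D/Hi, D/Mid, D/Lo): (1,5) (-1,-1) (-4,4) (-3,-4) (-3,-4) (-3,-4).
Under a/c/In/T, Iris's choice at the node after a-W-e can never be reached regardless of what Juno does, so varying those choices leaves every outcome unchanged.
Holding the reachable choices fixed and varying the unreachable one freely already gives 2 equivalent strategies.
No other strategy reproduces this row, so those 2 are the full class: a/c/In/T, a/c/Out/T.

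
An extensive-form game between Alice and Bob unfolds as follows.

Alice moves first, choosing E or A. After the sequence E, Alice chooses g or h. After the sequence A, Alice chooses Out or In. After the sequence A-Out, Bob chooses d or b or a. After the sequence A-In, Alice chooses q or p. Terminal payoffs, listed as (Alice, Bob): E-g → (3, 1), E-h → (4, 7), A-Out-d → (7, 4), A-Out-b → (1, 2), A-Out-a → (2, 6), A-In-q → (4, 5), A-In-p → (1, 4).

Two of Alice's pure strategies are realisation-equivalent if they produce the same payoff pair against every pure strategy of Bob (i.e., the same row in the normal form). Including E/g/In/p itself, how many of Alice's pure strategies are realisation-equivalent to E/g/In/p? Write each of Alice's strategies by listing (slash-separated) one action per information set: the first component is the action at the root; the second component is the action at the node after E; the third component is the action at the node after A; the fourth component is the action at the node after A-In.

4

Row for E/g/In/p (columns d, b, a): (3,1) (3,1) (3,1).
Under E/g/In/p, Alice's choice at the node after A and at the node after A-In can never be reached regardless of what Bob does, so varying those choices leaves every outcome unchanged.
Holding the reachable choices fixed and varying the unreachable ones freely already gives 2 × 2 = 4 equivalent strategies.
No other strategy reproduces this row, so those 4 are the full class: E/g/Out/q, E/g/Out/p, E/g/In/q, E/g/In/p.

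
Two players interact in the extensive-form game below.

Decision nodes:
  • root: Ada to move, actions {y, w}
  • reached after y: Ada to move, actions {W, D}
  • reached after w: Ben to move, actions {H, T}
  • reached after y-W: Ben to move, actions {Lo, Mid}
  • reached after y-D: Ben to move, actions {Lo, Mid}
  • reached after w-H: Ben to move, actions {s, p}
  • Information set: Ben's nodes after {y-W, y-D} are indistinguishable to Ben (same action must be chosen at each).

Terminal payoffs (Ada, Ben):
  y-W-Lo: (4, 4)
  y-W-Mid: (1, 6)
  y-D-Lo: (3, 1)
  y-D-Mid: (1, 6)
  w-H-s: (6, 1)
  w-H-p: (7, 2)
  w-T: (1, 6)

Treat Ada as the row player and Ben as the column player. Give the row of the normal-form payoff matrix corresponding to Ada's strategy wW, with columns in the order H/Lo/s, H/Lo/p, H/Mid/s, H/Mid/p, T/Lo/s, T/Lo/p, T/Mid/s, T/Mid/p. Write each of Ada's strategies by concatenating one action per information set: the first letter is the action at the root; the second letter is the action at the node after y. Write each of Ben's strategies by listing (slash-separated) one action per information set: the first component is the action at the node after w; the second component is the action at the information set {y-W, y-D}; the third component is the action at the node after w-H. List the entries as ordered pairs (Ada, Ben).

vs H/Lo/s: Ada plays w → Ben plays H at [w] → Ben plays s at [w-H] → (6, 1)
vs H/Lo/p: Ada plays w → Ben plays H at [w] → Ben plays p at [w-H] → (7, 2)
vs H/Mid/s: Ada plays w → Ben plays H at [w] → Ben plays s at [w-H] → (6, 1)
vs H/Mid/p: Ada plays w → Ben plays H at [w] → Ben plays p at [w-H] → (7, 2)
vs T/Lo/s: Ada plays w → Ben plays T at [w] → (1, 6)
vs T/Lo/p: Ada plays w → Ben plays T at [w] → (1, 6)
vs T/Mid/s: Ada plays w → Ben plays T at [w] → (1, 6)
vs T/Mid/p: Ada plays w → Ben plays T at [w] → (1, 6)

(6,1) (7,2) (6,1) (7,2) (1,6) (1,6) (1,6) (1,6)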